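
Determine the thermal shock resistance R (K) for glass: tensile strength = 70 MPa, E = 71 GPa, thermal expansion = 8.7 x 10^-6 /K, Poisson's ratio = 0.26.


Thermal shock resistance: R = sigma * (1 - nu) / (E * alpha)
  Numerator = 70 * (1 - 0.26) = 51.8
  Denominator = 71 * 1000 * (8.7 x 10^-6) = 0.6177
  R = 51.8 / 0.6177 = 83.9 K

83.9 K


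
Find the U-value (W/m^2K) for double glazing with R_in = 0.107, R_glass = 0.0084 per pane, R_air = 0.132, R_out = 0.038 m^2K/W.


Total thermal resistance (series):
  R_total = R_in + R_glass + R_air + R_glass + R_out
  R_total = 0.107 + 0.0084 + 0.132 + 0.0084 + 0.038 = 0.2938 m^2K/W
U-value = 1 / R_total = 1 / 0.2938 = 3.404 W/m^2K

3.404 W/m^2K


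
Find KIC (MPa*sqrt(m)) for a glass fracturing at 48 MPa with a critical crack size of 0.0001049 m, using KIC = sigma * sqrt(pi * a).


Fracture toughness: KIC = sigma * sqrt(pi * a)
  pi * a = pi * 0.0001049 = 0.000329553
  sqrt(pi * a) = 0.018154
  KIC = 48 * 0.018154 = 0.871 MPa*sqrt(m)

0.871 MPa*sqrt(m)


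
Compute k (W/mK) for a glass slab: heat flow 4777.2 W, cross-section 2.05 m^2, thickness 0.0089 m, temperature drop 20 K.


Fourier's law rearranged: k = Q * t / (A * dT)
  Numerator = 4777.2 * 0.0089 = 42.51708
  Denominator = 2.05 * 20 = 41.0
  k = 42.51708 / 41.0 = 1.037 W/mK

1.037 W/mK


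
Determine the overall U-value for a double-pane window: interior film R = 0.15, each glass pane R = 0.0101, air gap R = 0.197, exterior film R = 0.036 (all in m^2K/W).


Total thermal resistance (series):
  R_total = R_in + R_glass + R_air + R_glass + R_out
  R_total = 0.15 + 0.0101 + 0.197 + 0.0101 + 0.036 = 0.4032 m^2K/W
U-value = 1 / R_total = 1 / 0.4032 = 2.48 W/m^2K

2.48 W/m^2K


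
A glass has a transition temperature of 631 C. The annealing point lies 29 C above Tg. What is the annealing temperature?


The annealing temperature is Tg plus the offset:
  T_anneal = 631 + 29 = 660 C

660 C


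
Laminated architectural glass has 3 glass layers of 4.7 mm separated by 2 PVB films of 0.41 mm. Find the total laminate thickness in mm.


Total thickness = glass contribution + PVB contribution
  Glass: 3 * 4.7 = 14.1 mm
  PVB: 2 * 0.41 = 0.82 mm
  Total = 14.1 + 0.82 = 14.92 mm

14.92 mm


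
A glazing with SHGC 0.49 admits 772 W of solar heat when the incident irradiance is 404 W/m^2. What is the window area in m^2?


Rearrange Q = Area * SHGC * Irradiance:
  Area = Q / (SHGC * Irradiance)
  Area = 772 / (0.49 * 404) = 3.9 m^2

3.9 m^2


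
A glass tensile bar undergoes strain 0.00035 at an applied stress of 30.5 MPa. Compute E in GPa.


Young's modulus: E = stress / strain
  E = 30.5 MPa / 0.00035 = 87142.86 MPa
Convert to GPa: 87142.86 / 1000 = 87.14 GPa

87.14 GPa


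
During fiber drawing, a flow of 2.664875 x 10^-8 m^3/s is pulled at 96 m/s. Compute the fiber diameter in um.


Cross-sectional area from continuity:
  A = Q / v = 2.664875 x 10^-8 / 96 = 2.775911 x 10^-10 m^2
Diameter from circular cross-section:
  d = sqrt(4A / pi) * 10^6 (m -> um)
  d = sqrt(4 * 2.775911 x 10^-10 / pi) * 10^6 = 18.8 um

18.8 um


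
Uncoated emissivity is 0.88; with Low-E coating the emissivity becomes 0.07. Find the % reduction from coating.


Percentage reduction = (1 - coated/uncoated) * 100
  Ratio = 0.07 / 0.88 = 0.0795
  Reduction = (1 - 0.0795) * 100 = 92.0%

92.0%


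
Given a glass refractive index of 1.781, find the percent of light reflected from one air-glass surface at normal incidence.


Fresnel reflectance at normal incidence:
  R = ((n - 1)/(n + 1))^2
  (n - 1)/(n + 1) = (1.781 - 1)/(1.781 + 1) = 0.280834
  R = 0.280834^2 = 0.0788677
  R(%) = 0.0788677 * 100 = 7.887%

7.887%


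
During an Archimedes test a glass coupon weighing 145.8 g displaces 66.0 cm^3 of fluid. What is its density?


Use the definition of density:
  rho = mass / volume
  rho = 145.8 / 66.0 = 2.209 g/cm^3

2.209 g/cm^3


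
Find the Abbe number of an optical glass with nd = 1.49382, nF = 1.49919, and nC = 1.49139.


Abbe number formula: Vd = (nd - 1) / (nF - nC)
  nd - 1 = 1.49382 - 1 = 0.49382
  nF - nC = 1.49919 - 1.49139 = 0.0078
  Vd = 0.49382 / 0.0078 = 63.31

63.31


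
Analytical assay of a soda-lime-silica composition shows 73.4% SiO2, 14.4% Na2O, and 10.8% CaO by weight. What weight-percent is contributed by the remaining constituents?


Sum the three major oxides:
  SiO2 + Na2O + CaO = 73.4 + 14.4 + 10.8 = 98.6%
Subtract from 100%:
  Others = 100 - 98.6 = 1.4%

1.4%


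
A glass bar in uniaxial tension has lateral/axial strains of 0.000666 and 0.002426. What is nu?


Poisson's ratio: nu = lateral strain / axial strain
  nu = 0.000666 / 0.002426 = 0.2745

0.2745


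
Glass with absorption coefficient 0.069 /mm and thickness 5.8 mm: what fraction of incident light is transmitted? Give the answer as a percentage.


Beer-Lambert law: T = exp(-alpha * thickness)
  exponent = -0.069 * 5.8 = -0.4002
  T = exp(-0.4002) = 0.6702
  Percentage = 0.6702 * 100 = 67.02%

67.02%


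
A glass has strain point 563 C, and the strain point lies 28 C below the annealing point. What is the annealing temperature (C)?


T_anneal = T_strain + gap:
  T_anneal = 563 + 28 = 591 C

591 C


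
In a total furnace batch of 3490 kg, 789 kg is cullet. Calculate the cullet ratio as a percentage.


Cullet ratio = (cullet mass / total batch mass) * 100
  Ratio = 789 / 3490 * 100 = 22.61%

22.61%


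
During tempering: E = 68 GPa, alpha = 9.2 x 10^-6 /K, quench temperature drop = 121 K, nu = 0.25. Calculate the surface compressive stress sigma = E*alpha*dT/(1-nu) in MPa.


Tempering stress: sigma = E * alpha * dT / (1 - nu)
  E (MPa) = 68 * 1000 = 68000
  Numerator = 68000 * (9.2 x 10^-6) * 121 = 75.6976
  Denominator = 1 - 0.25 = 0.75
  sigma = 75.6976 / 0.75 = 100.9 MPa

100.9 MPa


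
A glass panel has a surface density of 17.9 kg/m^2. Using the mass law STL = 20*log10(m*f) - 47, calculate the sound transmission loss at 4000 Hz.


Mass law: STL = 20 * log10(m * f) - 47
  m * f = 17.9 * 4000 = 71600
  log10(71600) = 4.85491
  STL = 20 * 4.85491 - 47 = 97.0982 - 47 = 50.1 dB

50.1 dB


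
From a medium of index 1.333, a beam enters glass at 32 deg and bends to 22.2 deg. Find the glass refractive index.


Apply Snell's law: n1 * sin(theta1) = n2 * sin(theta2)
  n2 = n1 * sin(theta1) / sin(theta2)
  sin(32) = 0.529919
  sin(22.2) = 0.377841
  n2 = 1.333 * 0.529919 / 0.377841 = 1.8695

1.8695


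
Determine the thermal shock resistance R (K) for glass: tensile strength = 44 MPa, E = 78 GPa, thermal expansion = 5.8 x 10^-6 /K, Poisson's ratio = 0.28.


Thermal shock resistance: R = sigma * (1 - nu) / (E * alpha)
  Numerator = 44 * (1 - 0.28) = 31.68
  Denominator = 78 * 1000 * (5.8 x 10^-6) = 0.4524
  R = 31.68 / 0.4524 = 70.0 K

70.0 K


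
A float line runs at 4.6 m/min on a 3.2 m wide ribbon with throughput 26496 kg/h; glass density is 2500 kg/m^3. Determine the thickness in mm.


Ribbon cross-section from mass balance:
  Volume rate = throughput / density = 26496 / 2500 = 10.5984 m^3/h
  thickness = volume rate / (speed * 60 * width), i.e.
  thickness = throughput / (60 * speed * width * density) * 1000
  thickness = 26496 / (60 * 4.6 * 3.2 * 2500) * 1000 = 12.0 mm

12.0 mm


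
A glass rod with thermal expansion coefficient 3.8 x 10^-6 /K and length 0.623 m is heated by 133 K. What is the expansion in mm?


Thermal expansion formula: dL = alpha * L0 * dT
  dL = (3.8 x 10^-6) * 0.623 * 133 = 0.00031486 m
Convert to mm: 0.00031486 * 1000 = 0.3149 mm

0.3149 mm


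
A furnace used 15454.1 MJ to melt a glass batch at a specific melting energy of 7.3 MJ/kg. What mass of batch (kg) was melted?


Rearrange E = m * s for m:
  m = E / s
  m = 15454.1 / 7.3 = 2117.0 kg

2117.0 kg


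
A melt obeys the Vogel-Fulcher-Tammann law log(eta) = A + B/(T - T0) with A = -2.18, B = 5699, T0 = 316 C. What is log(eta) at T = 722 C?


VFT equation: log(eta) = A + B / (T - T0)
  T - T0 = 722 - 316 = 406
  B / (T - T0) = 5699 / 406 = 14.037
  log(eta) = -2.18 + 14.037 = 11.857

11.857


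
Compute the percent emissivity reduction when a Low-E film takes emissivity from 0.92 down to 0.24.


Percentage reduction = (1 - coated/uncoated) * 100
  Ratio = 0.24 / 0.92 = 0.2609
  Reduction = (1 - 0.2609) * 100 = 73.9%

73.9%


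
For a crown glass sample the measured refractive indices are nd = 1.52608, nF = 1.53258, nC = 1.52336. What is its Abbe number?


Abbe number formula: Vd = (nd - 1) / (nF - nC)
  nd - 1 = 1.52608 - 1 = 0.52608
  nF - nC = 1.53258 - 1.52336 = 0.00922
  Vd = 0.52608 / 0.00922 = 57.06

57.06


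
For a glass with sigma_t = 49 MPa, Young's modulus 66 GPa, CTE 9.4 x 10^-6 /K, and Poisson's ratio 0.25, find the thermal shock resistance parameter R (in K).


Thermal shock resistance: R = sigma * (1 - nu) / (E * alpha)
  Numerator = 49 * (1 - 0.25) = 36.75
  Denominator = 66 * 1000 * (9.4 x 10^-6) = 0.6204
  R = 36.75 / 0.6204 = 59.2 K

59.2 K


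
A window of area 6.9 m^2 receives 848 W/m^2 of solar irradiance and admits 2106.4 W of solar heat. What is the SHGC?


Rearrange Q = Area * SHGC * Irradiance:
  SHGC = Q / (Area * Irradiance)
  SHGC = 2106.4 / (6.9 * 848) = 0.36

0.36


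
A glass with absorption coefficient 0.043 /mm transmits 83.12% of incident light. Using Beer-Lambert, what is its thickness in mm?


Rearrange T = exp(-alpha * thickness):
  thickness = -ln(T) / alpha
  T = 83.12/100 = 0.8312
  ln(T) = -0.18488
  -ln(T) = 0.18488
  thickness = 0.18488 / 0.043 = 4.3 mm

4.3 mm


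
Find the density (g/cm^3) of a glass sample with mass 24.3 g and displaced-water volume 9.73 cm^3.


Use the definition of density:
  rho = mass / volume
  rho = 24.3 / 9.73 = 2.497 g/cm^3

2.497 g/cm^3


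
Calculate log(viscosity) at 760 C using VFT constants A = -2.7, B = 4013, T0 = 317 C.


VFT equation: log(eta) = A + B / (T - T0)
  T - T0 = 760 - 317 = 443
  B / (T - T0) = 4013 / 443 = 9.059
  log(eta) = -2.7 + 9.059 = 6.359

6.359


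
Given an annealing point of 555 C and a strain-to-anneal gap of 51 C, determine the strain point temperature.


Strain point = annealing point - difference:
  T_strain = 555 - 51 = 504 C

504 C


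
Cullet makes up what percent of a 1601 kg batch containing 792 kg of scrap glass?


Cullet ratio = (cullet mass / total batch mass) * 100
  Ratio = 792 / 1601 * 100 = 49.47%

49.47%


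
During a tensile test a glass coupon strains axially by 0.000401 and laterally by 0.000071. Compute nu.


Poisson's ratio: nu = lateral strain / axial strain
  nu = 0.000071 / 0.000401 = 0.1771

0.1771


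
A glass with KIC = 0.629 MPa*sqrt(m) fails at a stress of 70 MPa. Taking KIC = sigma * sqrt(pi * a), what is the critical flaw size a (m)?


Rearrange KIC = sigma * sqrt(pi * a):
  sqrt(pi * a) = KIC / sigma
  sqrt(pi * a) = 0.629 / 70 = 0.008986
  a = (KIC / sigma)^2 / pi
  a = 0.008986^2 / pi = 0.0000257 m

0.0000257 m


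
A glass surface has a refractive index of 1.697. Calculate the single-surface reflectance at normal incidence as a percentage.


Fresnel reflectance at normal incidence:
  R = ((n - 1)/(n + 1))^2
  (n - 1)/(n + 1) = (1.697 - 1)/(1.697 + 1) = 0.258435
  R = 0.258435^2 = 0.0667886
  R(%) = 0.0667886 * 100 = 6.679%

6.679%


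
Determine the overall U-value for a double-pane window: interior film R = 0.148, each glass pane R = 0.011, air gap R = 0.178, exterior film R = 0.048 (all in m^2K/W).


Total thermal resistance (series):
  R_total = R_in + R_glass + R_air + R_glass + R_out
  R_total = 0.148 + 0.011 + 0.178 + 0.011 + 0.048 = 0.396 m^2K/W
U-value = 1 / R_total = 1 / 0.396 = 2.525 W/m^2K

2.525 W/m^2K


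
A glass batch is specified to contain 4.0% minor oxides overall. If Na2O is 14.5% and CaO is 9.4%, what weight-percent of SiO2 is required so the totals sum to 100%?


Known pieces sum to 100%:
  SiO2 = 100 - (others + Na2O + CaO)
  SiO2 = 100 - (4.0 + 14.5 + 9.4) = 72.1%

72.1%


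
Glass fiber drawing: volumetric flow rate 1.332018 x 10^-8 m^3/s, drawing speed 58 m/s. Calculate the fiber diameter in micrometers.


Cross-sectional area from continuity:
  A = Q / v = 1.332018 x 10^-8 / 58 = 2.296583 x 10^-10 m^2
Diameter from circular cross-section:
  d = sqrt(4A / pi) * 10^6 (m -> um)
  d = sqrt(4 * 2.296583 x 10^-10 / pi) * 10^6 = 17.1 um

17.1 um


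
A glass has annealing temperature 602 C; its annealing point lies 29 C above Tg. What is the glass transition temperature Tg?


Rearrange T_anneal = Tg + offset for Tg:
  Tg = T_anneal - offset = 602 - 29 = 573 C

573 C


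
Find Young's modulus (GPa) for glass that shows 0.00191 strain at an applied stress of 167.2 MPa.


Young's modulus: E = stress / strain
  E = 167.2 MPa / 0.00191 = 87539.27 MPa
Convert to GPa: 87539.27 / 1000 = 87.54 GPa

87.54 GPa


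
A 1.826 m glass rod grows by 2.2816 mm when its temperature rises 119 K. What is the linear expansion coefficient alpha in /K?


Rearrange dL = alpha * L0 * dT for alpha:
  alpha = dL / (L0 * dT)
  alpha = (2.2816 / 1000) / (1.826 * 119) = 0.0000105 /K = 1.05 x 10^-5 /K

1.05 x 10^-5 /K


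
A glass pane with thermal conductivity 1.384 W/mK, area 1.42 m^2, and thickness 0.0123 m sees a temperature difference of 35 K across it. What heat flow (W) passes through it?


Fourier's law: Q = k * A * dT / t
  Q = 1.384 * 1.42 * 35 / 0.0123
  Q = 68.7848 / 0.0123 = 5592.3 W

5592.3 W


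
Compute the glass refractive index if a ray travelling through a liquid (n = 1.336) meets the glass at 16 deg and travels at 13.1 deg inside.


Apply Snell's law: n1 * sin(theta1) = n2 * sin(theta2)
  n2 = n1 * sin(theta1) / sin(theta2)
  sin(16) = 0.275637
  sin(13.1) = 0.226651
  n2 = 1.336 * 0.275637 / 0.226651 = 1.6247

1.6247


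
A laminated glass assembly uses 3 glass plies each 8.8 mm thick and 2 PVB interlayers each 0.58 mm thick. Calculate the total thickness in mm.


Total thickness = glass contribution + PVB contribution
  Glass: 3 * 8.8 = 26.4 mm
  PVB: 2 * 0.58 = 1.16 mm
  Total = 26.4 + 1.16 = 27.56 mm

27.56 mm


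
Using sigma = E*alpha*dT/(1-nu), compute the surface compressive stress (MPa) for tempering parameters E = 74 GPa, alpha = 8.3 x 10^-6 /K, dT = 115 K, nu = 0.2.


Tempering stress: sigma = E * alpha * dT / (1 - nu)
  E (MPa) = 74 * 1000 = 74000
  Numerator = 74000 * (8.3 x 10^-6) * 115 = 70.633
  Denominator = 1 - 0.2 = 0.8
  sigma = 70.633 / 0.8 = 88.3 MPa

88.3 MPa


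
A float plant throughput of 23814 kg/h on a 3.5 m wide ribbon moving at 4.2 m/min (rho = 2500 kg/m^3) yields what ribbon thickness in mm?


Ribbon cross-section from mass balance:
  Volume rate = throughput / density = 23814 / 2500 = 9.5256 m^3/h
  thickness = volume rate / (speed * 60 * width), i.e.
  thickness = throughput / (60 * speed * width * density) * 1000
  thickness = 23814 / (60 * 4.2 * 3.5 * 2500) * 1000 = 10.8 mm

10.8 mm


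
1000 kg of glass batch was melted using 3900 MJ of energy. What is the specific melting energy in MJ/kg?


Rearrange E = m * s for s:
  s = E / m
  s = 3900 / 1000 = 3.9 MJ/kg

3.9 MJ/kg


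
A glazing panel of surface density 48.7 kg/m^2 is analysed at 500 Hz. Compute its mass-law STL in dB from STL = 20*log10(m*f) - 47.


Mass law: STL = 20 * log10(m * f) - 47
  m * f = 48.7 * 500 = 24350
  log10(24350) = 4.3865
  STL = 20 * 4.3865 - 47 = 87.73 - 47 = 40.7 dB

40.7 dB


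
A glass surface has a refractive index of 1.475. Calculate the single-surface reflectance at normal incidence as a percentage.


Fresnel reflectance at normal incidence:
  R = ((n - 1)/(n + 1))^2
  (n - 1)/(n + 1) = (1.475 - 1)/(1.475 + 1) = 0.191919
  R = 0.191919^2 = 0.0368329
  R(%) = 0.0368329 * 100 = 3.683%

3.683%


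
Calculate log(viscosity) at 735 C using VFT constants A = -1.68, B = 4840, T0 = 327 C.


VFT equation: log(eta) = A + B / (T - T0)
  T - T0 = 735 - 327 = 408
  B / (T - T0) = 4840 / 408 = 11.863
  log(eta) = -1.68 + 11.863 = 10.183

10.183


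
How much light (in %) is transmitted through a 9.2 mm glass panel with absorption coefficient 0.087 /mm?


Beer-Lambert law: T = exp(-alpha * thickness)
  exponent = -0.087 * 9.2 = -0.8004
  T = exp(-0.8004) = 0.4491
  Percentage = 0.4491 * 100 = 44.91%

44.91%


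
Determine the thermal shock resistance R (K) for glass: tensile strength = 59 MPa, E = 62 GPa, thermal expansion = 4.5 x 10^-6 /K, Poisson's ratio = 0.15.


Thermal shock resistance: R = sigma * (1 - nu) / (E * alpha)
  Numerator = 59 * (1 - 0.15) = 50.15
  Denominator = 62 * 1000 * (4.5 x 10^-6) = 0.279
  R = 50.15 / 0.279 = 179.7 K

179.7 K


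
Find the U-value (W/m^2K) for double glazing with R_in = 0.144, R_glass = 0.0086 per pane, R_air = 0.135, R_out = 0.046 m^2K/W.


Total thermal resistance (series):
  R_total = R_in + R_glass + R_air + R_glass + R_out
  R_total = 0.144 + 0.0086 + 0.135 + 0.0086 + 0.046 = 0.3422 m^2K/W
U-value = 1 / R_total = 1 / 0.3422 = 2.922 W/m^2K

2.922 W/m^2K


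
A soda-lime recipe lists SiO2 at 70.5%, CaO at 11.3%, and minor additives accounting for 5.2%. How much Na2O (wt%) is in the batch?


Pieces sum to 100%:
  Na2O = 100 - (SiO2 + CaO + others)
  Na2O = 100 - (70.5 + 11.3 + 5.2) = 13.0%

13.0%


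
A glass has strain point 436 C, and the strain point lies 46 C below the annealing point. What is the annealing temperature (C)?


T_anneal = T_strain + gap:
  T_anneal = 436 + 46 = 482 C

482 C


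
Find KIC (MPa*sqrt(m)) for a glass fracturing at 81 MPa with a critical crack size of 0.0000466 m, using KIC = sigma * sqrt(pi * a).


Fracture toughness: KIC = sigma * sqrt(pi * a)
  pi * a = pi * 0.0000466 = 0.000146398
  sqrt(pi * a) = 0.0121
  KIC = 81 * 0.0121 = 0.98 MPa*sqrt(m)

0.98 MPa*sqrt(m)


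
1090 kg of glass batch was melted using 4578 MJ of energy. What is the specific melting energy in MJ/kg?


Rearrange E = m * s for s:
  s = E / m
  s = 4578 / 1090 = 4.2 MJ/kg

4.2 MJ/kg


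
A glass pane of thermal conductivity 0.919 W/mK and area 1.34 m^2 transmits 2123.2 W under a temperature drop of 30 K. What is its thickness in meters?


Fourier's law: t = k * A * dT / Q
  t = 0.919 * 1.34 * 30 / 2123.2
  t = 36.9438 / 2123.2 = 0.0174 m

0.0174 m


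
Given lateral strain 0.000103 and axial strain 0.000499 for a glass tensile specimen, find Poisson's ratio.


Poisson's ratio: nu = lateral strain / axial strain
  nu = 0.000103 / 0.000499 = 0.2064

0.2064


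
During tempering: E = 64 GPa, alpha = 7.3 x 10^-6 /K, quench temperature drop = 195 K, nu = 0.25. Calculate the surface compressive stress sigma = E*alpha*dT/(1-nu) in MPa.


Tempering stress: sigma = E * alpha * dT / (1 - nu)
  E (MPa) = 64 * 1000 = 64000
  Numerator = 64000 * (7.3 x 10^-6) * 195 = 91.104
  Denominator = 1 - 0.25 = 0.75
  sigma = 91.104 / 0.75 = 121.5 MPa

121.5 MPa


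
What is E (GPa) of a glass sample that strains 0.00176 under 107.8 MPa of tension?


Young's modulus: E = stress / strain
  E = 107.8 MPa / 0.00176 = 61250 MPa
Convert to GPa: 61250 / 1000 = 61.25 GPa

61.25 GPa


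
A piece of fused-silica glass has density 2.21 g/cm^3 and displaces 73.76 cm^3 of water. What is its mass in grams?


Rearrange rho = m / V:
  m = rho * V
  m = 2.21 * 73.76 = 163.01 g

163.01 g


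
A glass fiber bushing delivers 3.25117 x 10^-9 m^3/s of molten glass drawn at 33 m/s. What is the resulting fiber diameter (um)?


Cross-sectional area from continuity:
  A = Q / v = 3.25117 x 10^-9 / 33 = 9.85203 x 10^-11 m^2
Diameter from circular cross-section:
  d = sqrt(4A / pi) * 10^6 (m -> um)
  d = sqrt(4 * 9.85203 x 10^-11 / pi) * 10^6 = 11.2 um

11.2 um


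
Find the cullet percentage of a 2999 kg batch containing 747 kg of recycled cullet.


Cullet ratio = (cullet mass / total batch mass) * 100
  Ratio = 747 / 2999 * 100 = 24.91%

24.91%


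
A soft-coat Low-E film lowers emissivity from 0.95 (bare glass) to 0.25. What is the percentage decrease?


Percentage reduction = (1 - coated/uncoated) * 100
  Ratio = 0.25 / 0.95 = 0.2632
  Reduction = (1 - 0.2632) * 100 = 73.7%

73.7%


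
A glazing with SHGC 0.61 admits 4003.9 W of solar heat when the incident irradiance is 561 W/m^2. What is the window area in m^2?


Rearrange Q = Area * SHGC * Irradiance:
  Area = Q / (SHGC * Irradiance)
  Area = 4003.9 / (0.61 * 561) = 11.7 m^2

11.7 m^2


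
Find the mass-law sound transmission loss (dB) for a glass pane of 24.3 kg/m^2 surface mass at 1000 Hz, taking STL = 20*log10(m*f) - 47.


Mass law: STL = 20 * log10(m * f) - 47
  m * f = 24.3 * 1000 = 24300
  log10(24300) = 4.38561
  STL = 20 * 4.38561 - 47 = 87.7122 - 47 = 40.7 dB

40.7 dB


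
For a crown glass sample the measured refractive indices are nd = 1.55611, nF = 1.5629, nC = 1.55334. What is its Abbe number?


Abbe number formula: Vd = (nd - 1) / (nF - nC)
  nd - 1 = 1.55611 - 1 = 0.55611
  nF - nC = 1.5629 - 1.55334 = 0.00956
  Vd = 0.55611 / 0.00956 = 58.17

58.17


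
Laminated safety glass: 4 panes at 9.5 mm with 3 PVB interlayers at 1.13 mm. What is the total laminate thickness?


Total thickness = glass contribution + PVB contribution
  Glass: 4 * 9.5 = 38.0 mm
  PVB: 3 * 1.13 = 3.39 mm
  Total = 38.0 + 3.39 = 41.39 mm

41.39 mm


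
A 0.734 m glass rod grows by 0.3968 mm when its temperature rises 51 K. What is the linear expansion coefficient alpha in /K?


Rearrange dL = alpha * L0 * dT for alpha:
  alpha = dL / (L0 * dT)
  alpha = (0.3968 / 1000) / (0.734 * 51) = 0.0000106 /K = 1.06 x 10^-5 /K

1.06 x 10^-5 /K


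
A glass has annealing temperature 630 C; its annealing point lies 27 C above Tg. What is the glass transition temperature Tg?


Rearrange T_anneal = Tg + offset for Tg:
  Tg = T_anneal - offset = 630 - 27 = 603 C

603 C


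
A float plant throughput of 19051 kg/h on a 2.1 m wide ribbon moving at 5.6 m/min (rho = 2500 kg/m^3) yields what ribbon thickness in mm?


Ribbon cross-section from mass balance:
  Volume rate = throughput / density = 19051 / 2500 = 7.6204 m^3/h
  thickness = volume rate / (speed * 60 * width), i.e.
  thickness = throughput / (60 * speed * width * density) * 1000
  thickness = 19051 / (60 * 5.6 * 2.1 * 2500) * 1000 = 10.8 mm

10.8 mm


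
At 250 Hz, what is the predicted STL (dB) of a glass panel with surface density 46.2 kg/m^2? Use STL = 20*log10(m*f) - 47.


Mass law: STL = 20 * log10(m * f) - 47
  m * f = 46.2 * 250 = 11550
  log10(11550) = 4.06258
  STL = 20 * 4.06258 - 47 = 81.2516 - 47 = 34.3 dB

34.3 dB


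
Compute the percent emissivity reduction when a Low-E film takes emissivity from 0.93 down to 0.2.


Percentage reduction = (1 - coated/uncoated) * 100
  Ratio = 0.2 / 0.93 = 0.2151
  Reduction = (1 - 0.2151) * 100 = 78.5%

78.5%


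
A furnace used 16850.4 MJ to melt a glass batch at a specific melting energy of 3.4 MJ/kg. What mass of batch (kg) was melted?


Rearrange E = m * s for m:
  m = E / s
  m = 16850.4 / 3.4 = 4956.0 kg

4956.0 kg


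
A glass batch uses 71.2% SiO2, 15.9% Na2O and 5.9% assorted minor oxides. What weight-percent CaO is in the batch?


Pieces sum to 100%:
  CaO = 100 - (SiO2 + Na2O + others)
  CaO = 100 - (71.2 + 15.9 + 5.9) = 7.0%

7.0%


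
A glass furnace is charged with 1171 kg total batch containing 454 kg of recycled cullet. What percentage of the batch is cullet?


Cullet ratio = (cullet mass / total batch mass) * 100
  Ratio = 454 / 1171 * 100 = 38.77%

38.77%


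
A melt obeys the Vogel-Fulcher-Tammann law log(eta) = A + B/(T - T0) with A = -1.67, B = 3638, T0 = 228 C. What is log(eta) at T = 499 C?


VFT equation: log(eta) = A + B / (T - T0)
  T - T0 = 499 - 228 = 271
  B / (T - T0) = 3638 / 271 = 13.424
  log(eta) = -1.67 + 13.424 = 11.754

11.754


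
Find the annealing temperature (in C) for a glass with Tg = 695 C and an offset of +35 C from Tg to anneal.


The annealing temperature is Tg plus the offset:
  T_anneal = 695 + 35 = 730 C

730 C


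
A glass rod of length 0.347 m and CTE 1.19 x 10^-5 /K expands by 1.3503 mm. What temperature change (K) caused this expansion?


Rearrange dL = alpha * L0 * dT for dT:
  dT = dL / (alpha * L0)
  dL (m) = 1.3503 / 1000 = 0.0013503
  dT = 0.0013503 / ((1.19 x 10^-5) * 0.347) = 327.0 K

327.0 K


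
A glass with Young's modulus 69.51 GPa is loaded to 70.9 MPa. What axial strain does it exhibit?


Rearrange E = sigma / epsilon:
  epsilon = sigma / E
  E (MPa) = 69.51 * 1000 = 69510
  epsilon = 70.9 / 69510 = 0.00102

0.00102


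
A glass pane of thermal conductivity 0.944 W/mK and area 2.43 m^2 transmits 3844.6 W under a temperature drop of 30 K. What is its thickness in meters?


Fourier's law: t = k * A * dT / Q
  t = 0.944 * 2.43 * 30 / 3844.6
  t = 68.8176 / 3844.6 = 0.0179 m

0.0179 m


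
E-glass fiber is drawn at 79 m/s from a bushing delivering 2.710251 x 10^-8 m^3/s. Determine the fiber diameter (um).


Cross-sectional area from continuity:
  A = Q / v = 2.710251 x 10^-8 / 79 = 3.430697 x 10^-10 m^2
Diameter from circular cross-section:
  d = sqrt(4A / pi) * 10^6 (m -> um)
  d = sqrt(4 * 3.430697 x 10^-10 / pi) * 10^6 = 20.9 um

20.9 um


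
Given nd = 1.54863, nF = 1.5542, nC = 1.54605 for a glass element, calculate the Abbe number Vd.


Abbe number formula: Vd = (nd - 1) / (nF - nC)
  nd - 1 = 1.54863 - 1 = 0.54863
  nF - nC = 1.5542 - 1.54605 = 0.00815
  Vd = 0.54863 / 0.00815 = 67.32

67.32


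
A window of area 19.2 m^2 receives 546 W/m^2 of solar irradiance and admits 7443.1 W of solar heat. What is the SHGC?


Rearrange Q = Area * SHGC * Irradiance:
  SHGC = Q / (Area * Irradiance)
  SHGC = 7443.1 / (19.2 * 546) = 0.71

0.71


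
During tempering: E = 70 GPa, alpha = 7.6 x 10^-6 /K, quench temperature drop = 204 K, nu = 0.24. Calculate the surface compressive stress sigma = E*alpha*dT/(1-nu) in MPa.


Tempering stress: sigma = E * alpha * dT / (1 - nu)
  E (MPa) = 70 * 1000 = 70000
  Numerator = 70000 * (7.6 x 10^-6) * 204 = 108.528
  Denominator = 1 - 0.24 = 0.76
  sigma = 108.528 / 0.76 = 142.8 MPa

142.8 MPa


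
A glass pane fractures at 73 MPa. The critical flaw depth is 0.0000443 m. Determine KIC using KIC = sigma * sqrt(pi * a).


Fracture toughness: KIC = sigma * sqrt(pi * a)
  pi * a = pi * 0.0000443 = 0.000139173
  sqrt(pi * a) = 0.011797
  KIC = 73 * 0.011797 = 0.861 MPa*sqrt(m)

0.861 MPa*sqrt(m)


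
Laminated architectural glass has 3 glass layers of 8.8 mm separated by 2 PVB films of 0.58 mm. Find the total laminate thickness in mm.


Total thickness = glass contribution + PVB contribution
  Glass: 3 * 8.8 = 26.4 mm
  PVB: 2 * 0.58 = 1.16 mm
  Total = 26.4 + 1.16 = 27.56 mm

27.56 mm


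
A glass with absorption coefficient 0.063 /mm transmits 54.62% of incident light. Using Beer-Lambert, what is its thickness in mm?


Rearrange T = exp(-alpha * thickness):
  thickness = -ln(T) / alpha
  T = 54.62/100 = 0.5462
  ln(T) = -0.60477
  -ln(T) = 0.60477
  thickness = 0.60477 / 0.063 = 9.6 mm

9.6 mm


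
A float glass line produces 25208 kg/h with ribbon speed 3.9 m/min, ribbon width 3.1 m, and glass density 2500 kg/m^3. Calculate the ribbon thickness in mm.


Ribbon cross-section from mass balance:
  Volume rate = throughput / density = 25208 / 2500 = 10.0832 m^3/h
  thickness = volume rate / (speed * 60 * width), i.e.
  thickness = throughput / (60 * speed * width * density) * 1000
  thickness = 25208 / (60 * 3.9 * 3.1 * 2500) * 1000 = 13.9 mm

13.9 mm


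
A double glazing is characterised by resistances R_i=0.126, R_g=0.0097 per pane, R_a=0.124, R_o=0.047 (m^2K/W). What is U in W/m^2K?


Total thermal resistance (series):
  R_total = R_in + R_glass + R_air + R_glass + R_out
  R_total = 0.126 + 0.0097 + 0.124 + 0.0097 + 0.047 = 0.3164 m^2K/W
U-value = 1 / R_total = 1 / 0.3164 = 3.161 W/m^2K

3.161 W/m^2K


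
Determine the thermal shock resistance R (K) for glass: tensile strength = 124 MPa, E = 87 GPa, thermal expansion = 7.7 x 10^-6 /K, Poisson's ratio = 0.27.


Thermal shock resistance: R = sigma * (1 - nu) / (E * alpha)
  Numerator = 124 * (1 - 0.27) = 90.52
  Denominator = 87 * 1000 * (7.7 x 10^-6) = 0.6699
  R = 90.52 / 0.6699 = 135.1 K

135.1 K


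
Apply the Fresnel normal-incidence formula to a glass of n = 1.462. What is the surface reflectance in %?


Fresnel reflectance at normal incidence:
  R = ((n - 1)/(n + 1))^2
  (n - 1)/(n + 1) = (1.462 - 1)/(1.462 + 1) = 0.187652
  R = 0.187652^2 = 0.0352133
  R(%) = 0.0352133 * 100 = 3.521%

3.521%


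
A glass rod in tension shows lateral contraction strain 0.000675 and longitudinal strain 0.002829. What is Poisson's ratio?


Poisson's ratio: nu = lateral strain / axial strain
  nu = 0.000675 / 0.002829 = 0.2386

0.2386


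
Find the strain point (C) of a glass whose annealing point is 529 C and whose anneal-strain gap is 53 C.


Strain point = annealing point - difference:
  T_strain = 529 - 53 = 476 C

476 C


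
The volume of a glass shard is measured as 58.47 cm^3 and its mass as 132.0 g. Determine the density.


Use the definition of density:
  rho = mass / volume
  rho = 132.0 / 58.47 = 2.258 g/cm^3

2.258 g/cm^3


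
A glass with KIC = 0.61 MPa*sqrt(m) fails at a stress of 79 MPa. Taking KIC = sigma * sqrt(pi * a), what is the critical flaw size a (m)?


Rearrange KIC = sigma * sqrt(pi * a):
  sqrt(pi * a) = KIC / sigma
  sqrt(pi * a) = 0.61 / 79 = 0.007722
  a = (KIC / sigma)^2 / pi
  a = 0.007722^2 / pi = 0.000019 m

0.000019 m


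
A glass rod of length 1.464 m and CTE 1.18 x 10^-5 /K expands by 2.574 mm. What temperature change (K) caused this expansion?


Rearrange dL = alpha * L0 * dT for dT:
  dT = dL / (alpha * L0)
  dL (m) = 2.574 / 1000 = 0.002574
  dT = 0.002574 / ((1.18 x 10^-5) * 1.464) = 149.0 K

149.0 K


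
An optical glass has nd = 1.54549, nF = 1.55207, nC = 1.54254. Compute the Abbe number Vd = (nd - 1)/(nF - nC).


Abbe number formula: Vd = (nd - 1) / (nF - nC)
  nd - 1 = 1.54549 - 1 = 0.54549
  nF - nC = 1.55207 - 1.54254 = 0.00953
  Vd = 0.54549 / 0.00953 = 57.24

57.24


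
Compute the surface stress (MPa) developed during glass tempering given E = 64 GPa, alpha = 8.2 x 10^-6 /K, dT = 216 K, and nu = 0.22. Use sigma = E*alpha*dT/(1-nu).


Tempering stress: sigma = E * alpha * dT / (1 - nu)
  E (MPa) = 64 * 1000 = 64000
  Numerator = 64000 * (8.2 x 10^-6) * 216 = 113.3568
  Denominator = 1 - 0.22 = 0.78
  sigma = 113.3568 / 0.78 = 145.3 MPa

145.3 MPa


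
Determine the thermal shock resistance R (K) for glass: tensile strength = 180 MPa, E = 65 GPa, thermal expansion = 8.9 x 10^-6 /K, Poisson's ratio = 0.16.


Thermal shock resistance: R = sigma * (1 - nu) / (E * alpha)
  Numerator = 180 * (1 - 0.16) = 151.2
  Denominator = 65 * 1000 * (8.9 x 10^-6) = 0.5785
  R = 151.2 / 0.5785 = 261.4 K

261.4 K


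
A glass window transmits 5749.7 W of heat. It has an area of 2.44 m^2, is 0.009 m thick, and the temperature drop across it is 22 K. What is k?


Fourier's law rearranged: k = Q * t / (A * dT)
  Numerator = 5749.7 * 0.009 = 51.7473
  Denominator = 2.44 * 22 = 53.68
  k = 51.7473 / 53.68 = 0.964 W/mK

0.964 W/mK


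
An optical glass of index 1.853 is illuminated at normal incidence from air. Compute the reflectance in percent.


Fresnel reflectance at normal incidence:
  R = ((n - 1)/(n + 1))^2
  (n - 1)/(n + 1) = (1.853 - 1)/(1.853 + 1) = 0.298984
  R = 0.298984^2 = 0.0893914
  R(%) = 0.0893914 * 100 = 8.939%

8.939%


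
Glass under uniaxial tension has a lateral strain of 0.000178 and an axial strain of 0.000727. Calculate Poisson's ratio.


Poisson's ratio: nu = lateral strain / axial strain
  nu = 0.000178 / 0.000727 = 0.2448

0.2448


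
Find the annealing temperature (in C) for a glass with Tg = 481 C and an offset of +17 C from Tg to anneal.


The annealing temperature is Tg plus the offset:
  T_anneal = 481 + 17 = 498 C

498 C


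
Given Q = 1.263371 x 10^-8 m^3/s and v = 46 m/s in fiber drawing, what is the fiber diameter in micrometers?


Cross-sectional area from continuity:
  A = Q / v = 1.263371 x 10^-8 / 46 = 2.746459 x 10^-10 m^2
Diameter from circular cross-section:
  d = sqrt(4A / pi) * 10^6 (m -> um)
  d = sqrt(4 * 2.746459 x 10^-10 / pi) * 10^6 = 18.7 um

18.7 um


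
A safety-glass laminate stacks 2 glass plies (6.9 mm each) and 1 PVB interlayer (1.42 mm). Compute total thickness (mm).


Total thickness = glass contribution + PVB contribution
  Glass: 2 * 6.9 = 13.8 mm
  PVB: 1 * 1.42 = 1.42 mm
  Total = 13.8 + 1.42 = 15.22 mm

15.22 mm


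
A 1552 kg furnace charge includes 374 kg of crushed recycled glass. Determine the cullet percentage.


Cullet ratio = (cullet mass / total batch mass) * 100
  Ratio = 374 / 1552 * 100 = 24.1%

24.1%


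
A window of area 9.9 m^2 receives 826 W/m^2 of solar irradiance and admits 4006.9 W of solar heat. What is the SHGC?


Rearrange Q = Area * SHGC * Irradiance:
  SHGC = Q / (Area * Irradiance)
  SHGC = 4006.9 / (9.9 * 826) = 0.49

0.49


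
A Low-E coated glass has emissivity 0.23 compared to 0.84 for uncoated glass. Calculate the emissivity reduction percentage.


Percentage reduction = (1 - coated/uncoated) * 100
  Ratio = 0.23 / 0.84 = 0.2738
  Reduction = (1 - 0.2738) * 100 = 72.6%

72.6%


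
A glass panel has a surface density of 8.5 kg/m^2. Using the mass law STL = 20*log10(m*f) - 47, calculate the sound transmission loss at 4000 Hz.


Mass law: STL = 20 * log10(m * f) - 47
  m * f = 8.5 * 4000 = 34000
  log10(34000) = 4.53148
  STL = 20 * 4.53148 - 47 = 90.6296 - 47 = 43.6 dB

43.6 dB


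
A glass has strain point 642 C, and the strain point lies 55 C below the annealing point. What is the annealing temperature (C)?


T_anneal = T_strain + gap:
  T_anneal = 642 + 55 = 697 C

697 C


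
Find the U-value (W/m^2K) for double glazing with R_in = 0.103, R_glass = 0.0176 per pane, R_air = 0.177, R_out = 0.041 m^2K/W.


Total thermal resistance (series):
  R_total = R_in + R_glass + R_air + R_glass + R_out
  R_total = 0.103 + 0.0176 + 0.177 + 0.0176 + 0.041 = 0.3562 m^2K/W
U-value = 1 / R_total = 1 / 0.3562 = 2.807 W/m^2K

2.807 W/m^2K


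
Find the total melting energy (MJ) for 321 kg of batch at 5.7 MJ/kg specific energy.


Total energy = mass * specific energy
  E = 321 * 5.7 = 1829.7 MJ

1829.7 MJ


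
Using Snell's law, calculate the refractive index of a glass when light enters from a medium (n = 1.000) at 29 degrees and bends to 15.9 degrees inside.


Apply Snell's law: n1 * sin(theta1) = n2 * sin(theta2)
  n2 = n1 * sin(theta1) / sin(theta2)
  sin(29) = 0.48481
  sin(15.9) = 0.273959
  n2 = 1.000 * 0.48481 / 0.273959 = 1.7696

1.7696


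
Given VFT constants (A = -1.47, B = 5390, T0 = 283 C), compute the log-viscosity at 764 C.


VFT equation: log(eta) = A + B / (T - T0)
  T - T0 = 764 - 283 = 481
  B / (T - T0) = 5390 / 481 = 11.206
  log(eta) = -1.47 + 11.206 = 9.736

9.736


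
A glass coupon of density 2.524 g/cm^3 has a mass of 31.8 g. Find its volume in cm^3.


Rearrange rho = m / V:
  V = m / rho
  V = 31.8 / 2.524 = 12.599 cm^3

12.599 cm^3


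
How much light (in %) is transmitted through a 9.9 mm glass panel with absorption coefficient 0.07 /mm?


Beer-Lambert law: T = exp(-alpha * thickness)
  exponent = -0.07 * 9.9 = -0.693
  T = exp(-0.693) = 0.5001
  Percentage = 0.5001 * 100 = 50.01%

50.01%


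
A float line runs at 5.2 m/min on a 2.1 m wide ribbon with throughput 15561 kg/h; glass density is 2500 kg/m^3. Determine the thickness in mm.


Ribbon cross-section from mass balance:
  Volume rate = throughput / density = 15561 / 2500 = 6.2244 m^3/h
  thickness = volume rate / (speed * 60 * width), i.e.
  thickness = throughput / (60 * speed * width * density) * 1000
  thickness = 15561 / (60 * 5.2 * 2.1 * 2500) * 1000 = 9.5 mm

9.5 mm


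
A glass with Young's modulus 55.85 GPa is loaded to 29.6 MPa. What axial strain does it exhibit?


Rearrange E = sigma / epsilon:
  epsilon = sigma / E
  E (MPa) = 55.85 * 1000 = 55850
  epsilon = 29.6 / 55850 = 0.00053

0.00053


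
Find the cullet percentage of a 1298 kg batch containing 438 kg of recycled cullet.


Cullet ratio = (cullet mass / total batch mass) * 100
  Ratio = 438 / 1298 * 100 = 33.74%

33.74%


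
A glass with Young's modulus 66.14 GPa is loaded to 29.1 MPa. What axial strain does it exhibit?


Rearrange E = sigma / epsilon:
  epsilon = sigma / E
  E (MPa) = 66.14 * 1000 = 66140
  epsilon = 29.1 / 66140 = 0.00044

0.00044


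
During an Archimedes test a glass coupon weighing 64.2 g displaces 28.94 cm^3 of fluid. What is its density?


Use the definition of density:
  rho = mass / volume
  rho = 64.2 / 28.94 = 2.218 g/cm^3

2.218 g/cm^3


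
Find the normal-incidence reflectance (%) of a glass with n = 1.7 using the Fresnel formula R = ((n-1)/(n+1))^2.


Fresnel reflectance at normal incidence:
  R = ((n - 1)/(n + 1))^2
  (n - 1)/(n + 1) = (1.7 - 1)/(1.7 + 1) = 0.259259
  R = 0.259259^2 = 0.0672152
  R(%) = 0.0672152 * 100 = 6.722%

6.722%


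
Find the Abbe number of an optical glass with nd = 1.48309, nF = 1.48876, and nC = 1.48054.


Abbe number formula: Vd = (nd - 1) / (nF - nC)
  nd - 1 = 1.48309 - 1 = 0.48309
  nF - nC = 1.48876 - 1.48054 = 0.00822
  Vd = 0.48309 / 0.00822 = 58.77

58.77


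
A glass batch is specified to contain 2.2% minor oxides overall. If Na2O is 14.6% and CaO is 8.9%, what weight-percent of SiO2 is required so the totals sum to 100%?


Known pieces sum to 100%:
  SiO2 = 100 - (others + Na2O + CaO)
  SiO2 = 100 - (2.2 + 14.6 + 8.9) = 74.3%

74.3%


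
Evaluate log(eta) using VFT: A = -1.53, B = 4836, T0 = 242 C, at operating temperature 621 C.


VFT equation: log(eta) = A + B / (T - T0)
  T - T0 = 621 - 242 = 379
  B / (T - T0) = 4836 / 379 = 12.76
  log(eta) = -1.53 + 12.76 = 11.23

11.23


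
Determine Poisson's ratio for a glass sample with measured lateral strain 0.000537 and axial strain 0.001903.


Poisson's ratio: nu = lateral strain / axial strain
  nu = 0.000537 / 0.001903 = 0.2822

0.2822


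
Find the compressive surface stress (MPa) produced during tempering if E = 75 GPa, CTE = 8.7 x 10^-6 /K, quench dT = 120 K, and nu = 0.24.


Tempering stress: sigma = E * alpha * dT / (1 - nu)
  E (MPa) = 75 * 1000 = 75000
  Numerator = 75000 * (8.7 x 10^-6) * 120 = 78.3
  Denominator = 1 - 0.24 = 0.76
  sigma = 78.3 / 0.76 = 103.0 MPa

103.0 MPa


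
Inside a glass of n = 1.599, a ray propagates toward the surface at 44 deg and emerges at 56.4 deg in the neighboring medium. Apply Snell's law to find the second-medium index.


Apply Snell's law: n1 * sin(theta1) = n2 * sin(theta2)
  n2 = n1 * sin(theta1) / sin(theta2)
  sin(44) = 0.694658
  sin(56.4) = 0.832921
  n2 = 1.599 * 0.694658 / 0.832921 = 1.3336

1.3336


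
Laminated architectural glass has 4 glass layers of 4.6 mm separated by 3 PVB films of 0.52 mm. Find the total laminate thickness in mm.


Total thickness = glass contribution + PVB contribution
  Glass: 4 * 4.6 = 18.4 mm
  PVB: 3 * 0.52 = 1.56 mm
  Total = 18.4 + 1.56 = 19.96 mm

19.96 mm


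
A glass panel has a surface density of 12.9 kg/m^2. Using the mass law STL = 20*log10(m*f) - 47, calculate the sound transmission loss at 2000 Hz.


Mass law: STL = 20 * log10(m * f) - 47
  m * f = 12.9 * 2000 = 25800
  log10(25800) = 4.41162
  STL = 20 * 4.41162 - 47 = 88.2324 - 47 = 41.2 dB

41.2 dB


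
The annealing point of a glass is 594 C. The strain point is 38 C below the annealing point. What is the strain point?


Strain point = annealing point - difference:
  T_strain = 594 - 38 = 556 C

556 C


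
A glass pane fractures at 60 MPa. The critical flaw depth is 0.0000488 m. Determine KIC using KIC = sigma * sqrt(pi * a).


Fracture toughness: KIC = sigma * sqrt(pi * a)
  pi * a = pi * 0.0000488 = 0.00015331
  sqrt(pi * a) = 0.012382
  KIC = 60 * 0.012382 = 0.743 MPa*sqrt(m)

0.743 MPa*sqrt(m)
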